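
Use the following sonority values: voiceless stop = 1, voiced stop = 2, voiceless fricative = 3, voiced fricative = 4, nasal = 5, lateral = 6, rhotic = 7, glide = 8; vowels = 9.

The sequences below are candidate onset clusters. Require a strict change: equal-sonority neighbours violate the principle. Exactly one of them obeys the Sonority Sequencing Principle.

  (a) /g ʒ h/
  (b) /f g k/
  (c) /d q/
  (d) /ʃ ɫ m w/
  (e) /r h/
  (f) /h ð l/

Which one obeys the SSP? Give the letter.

(a) sonority 2-4-3: ill-formed.
(b) sonority 3-2-1: ill-formed.
(c) sonority 2-1: ill-formed.
(d) sonority 3-6-5-8: ill-formed.
(e) sonority 7-3: ill-formed.
(f) sonority 3-4-6: well-formed.

f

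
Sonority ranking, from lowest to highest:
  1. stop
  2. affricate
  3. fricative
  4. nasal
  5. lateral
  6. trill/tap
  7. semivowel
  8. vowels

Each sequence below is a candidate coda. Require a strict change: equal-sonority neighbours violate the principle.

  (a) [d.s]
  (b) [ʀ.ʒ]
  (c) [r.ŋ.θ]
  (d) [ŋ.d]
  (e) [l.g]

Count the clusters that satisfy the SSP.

(a) [d.s]: profile 1-3 — violates.
(b) [ʀ.ʒ]: profile 6-3 — obeys.
(c) [r.ŋ.θ]: profile 6-4-3 — obeys.
(d) [ŋ.d]: profile 4-1 — obeys.
(e) [l.g]: profile 5-1 — obeys.

4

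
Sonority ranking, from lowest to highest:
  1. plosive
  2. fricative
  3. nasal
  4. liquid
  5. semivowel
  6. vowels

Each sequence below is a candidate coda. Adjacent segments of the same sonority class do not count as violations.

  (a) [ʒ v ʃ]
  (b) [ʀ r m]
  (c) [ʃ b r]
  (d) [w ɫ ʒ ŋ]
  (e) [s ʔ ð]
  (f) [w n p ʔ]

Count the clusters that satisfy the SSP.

(a) [ʒ v ʃ]: profile 2-2-2 — obeys.
(b) [ʀ r m]: profile 4-4-3 — obeys.
(c) [ʃ b r]: profile 2-1-4 — violates.
(d) [w ɫ ʒ ŋ]: profile 5-4-2-3 — violates.
(e) [s ʔ ð]: profile 2-1-2 — violates.
(f) [w n p ʔ]: profile 5-3-1-1 — obeys.

3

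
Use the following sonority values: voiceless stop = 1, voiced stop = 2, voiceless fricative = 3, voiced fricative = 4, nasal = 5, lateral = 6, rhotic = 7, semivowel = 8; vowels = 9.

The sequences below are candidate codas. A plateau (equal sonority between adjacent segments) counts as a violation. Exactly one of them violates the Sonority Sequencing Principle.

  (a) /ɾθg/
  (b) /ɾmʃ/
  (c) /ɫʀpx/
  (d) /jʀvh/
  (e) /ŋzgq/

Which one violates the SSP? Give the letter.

(a) sonority 7-3-2: well-formed.
(b) sonority 7-5-3: well-formed.
(c) sonority 6-7-1-3: ill-formed.
(d) sonority 8-7-4-3: well-formed.
(e) sonority 5-4-2-1: well-formed.

c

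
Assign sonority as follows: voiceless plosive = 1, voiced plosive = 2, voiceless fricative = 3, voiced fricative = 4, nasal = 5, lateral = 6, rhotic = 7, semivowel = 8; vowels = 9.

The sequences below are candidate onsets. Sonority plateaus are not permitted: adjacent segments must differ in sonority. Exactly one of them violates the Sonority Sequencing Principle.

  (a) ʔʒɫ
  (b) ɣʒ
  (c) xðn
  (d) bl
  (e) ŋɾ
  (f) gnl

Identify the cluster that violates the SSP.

(a) ʔʒɫ: profile 1-4-6 — obeys.
(b) ɣʒ: profile 4-4 — violates.
(c) xðn: profile 3-4-5 — obeys.
(d) bl: profile 2-6 — obeys.
(e) ŋɾ: profile 5-7 — obeys.
(f) gnl: profile 2-5-6 — obeys.

b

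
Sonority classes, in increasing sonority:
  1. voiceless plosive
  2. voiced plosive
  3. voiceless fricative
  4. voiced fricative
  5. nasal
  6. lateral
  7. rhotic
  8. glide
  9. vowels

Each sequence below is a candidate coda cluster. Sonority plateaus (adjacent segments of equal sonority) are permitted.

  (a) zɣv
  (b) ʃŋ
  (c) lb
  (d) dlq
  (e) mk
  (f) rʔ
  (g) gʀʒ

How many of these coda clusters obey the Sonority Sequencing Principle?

4

(a) zɣv: profile 4-4-4 — obeys.
(b) ʃŋ: profile 3-5 — violates.
(c) lb: profile 6-2 — obeys.
(d) dlq: profile 2-6-1 — violates.
(e) mk: profile 5-1 — obeys.
(f) rʔ: profile 7-1 — obeys.
(g) gʀʒ: profile 2-7-4 — violates.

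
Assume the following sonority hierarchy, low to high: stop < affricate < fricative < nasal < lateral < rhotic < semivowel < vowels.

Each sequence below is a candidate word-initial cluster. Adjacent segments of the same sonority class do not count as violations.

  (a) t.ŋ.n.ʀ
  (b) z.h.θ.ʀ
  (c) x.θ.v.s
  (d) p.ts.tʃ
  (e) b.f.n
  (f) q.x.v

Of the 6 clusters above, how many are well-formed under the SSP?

(a) t.ŋ.n.ʀ: profile 1-4-4-6 — obeys.
(b) z.h.θ.ʀ: profile 3-3-3-6 — obeys.
(c) x.θ.v.s: profile 3-3-3-3 — obeys.
(d) p.ts.tʃ: profile 1-2-2 — obeys.
(e) b.f.n: profile 1-3-4 — obeys.
(f) q.x.v: profile 1-3-3 — obeys.

6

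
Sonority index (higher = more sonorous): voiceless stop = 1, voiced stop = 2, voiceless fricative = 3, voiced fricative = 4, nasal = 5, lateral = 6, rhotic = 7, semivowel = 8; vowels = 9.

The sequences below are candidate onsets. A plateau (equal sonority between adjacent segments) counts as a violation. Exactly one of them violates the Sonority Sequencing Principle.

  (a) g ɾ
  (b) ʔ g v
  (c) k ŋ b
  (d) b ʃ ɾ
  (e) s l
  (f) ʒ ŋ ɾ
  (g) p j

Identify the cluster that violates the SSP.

(a) g ɾ: profile 2-7 — obeys.
(b) ʔ g v: profile 1-2-4 — obeys.
(c) k ŋ b: profile 1-5-2 — violates.
(d) b ʃ ɾ: profile 2-3-7 — obeys.
(e) s l: profile 3-6 — obeys.
(f) ʒ ŋ ɾ: profile 4-5-7 — obeys.
(g) p j: profile 1-8 — obeys.

c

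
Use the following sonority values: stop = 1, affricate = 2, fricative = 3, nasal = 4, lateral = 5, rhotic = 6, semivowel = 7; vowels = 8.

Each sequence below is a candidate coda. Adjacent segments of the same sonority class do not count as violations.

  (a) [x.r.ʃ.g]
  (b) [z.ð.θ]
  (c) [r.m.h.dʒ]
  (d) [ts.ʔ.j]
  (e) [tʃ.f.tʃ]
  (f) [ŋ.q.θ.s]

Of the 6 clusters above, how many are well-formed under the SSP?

2

(a) 3-6-3-1 → violates
(b) 3-3-3 → obeys
(c) 6-4-3-2 → obeys
(d) 2-1-7 → violates
(e) 2-3-2 → violates
(f) 4-1-3-3 → violates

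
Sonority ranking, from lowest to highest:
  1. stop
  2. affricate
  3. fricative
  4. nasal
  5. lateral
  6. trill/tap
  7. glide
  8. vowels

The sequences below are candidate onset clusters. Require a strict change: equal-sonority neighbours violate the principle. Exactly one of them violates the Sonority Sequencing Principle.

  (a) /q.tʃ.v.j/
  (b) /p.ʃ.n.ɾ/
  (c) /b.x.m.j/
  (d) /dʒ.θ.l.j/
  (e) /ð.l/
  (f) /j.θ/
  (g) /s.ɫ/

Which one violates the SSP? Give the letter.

f

(a) /q.tʃ.v.j/: profile 1-2-3-7 — obeys.
(b) /p.ʃ.n.ɾ/: profile 1-3-4-6 — obeys.
(c) /b.x.m.j/: profile 1-3-4-7 — obeys.
(d) /dʒ.θ.l.j/: profile 2-3-5-7 — obeys.
(e) /ð.l/: profile 3-5 — obeys.
(f) /j.θ/: profile 7-3 — violates.
(g) /s.ɫ/: profile 3-5 — obeys.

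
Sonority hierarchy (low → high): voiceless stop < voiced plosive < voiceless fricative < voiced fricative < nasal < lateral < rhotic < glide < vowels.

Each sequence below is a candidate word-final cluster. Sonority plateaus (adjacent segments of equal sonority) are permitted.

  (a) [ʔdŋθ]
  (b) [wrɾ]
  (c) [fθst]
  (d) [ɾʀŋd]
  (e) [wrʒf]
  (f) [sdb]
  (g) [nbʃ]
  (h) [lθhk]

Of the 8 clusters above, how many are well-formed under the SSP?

(a) [ʔdŋθ]: profile 1-2-5-3 — violates.
(b) [wrɾ]: profile 8-7-7 — obeys.
(c) [fθst]: profile 3-3-3-1 — obeys.
(d) [ɾʀŋd]: profile 7-7-5-2 — obeys.
(e) [wrʒf]: profile 8-7-4-3 — obeys.
(f) [sdb]: profile 3-2-2 — obeys.
(g) [nbʃ]: profile 5-2-3 — violates.
(h) [lθhk]: profile 6-3-3-1 — obeys.

6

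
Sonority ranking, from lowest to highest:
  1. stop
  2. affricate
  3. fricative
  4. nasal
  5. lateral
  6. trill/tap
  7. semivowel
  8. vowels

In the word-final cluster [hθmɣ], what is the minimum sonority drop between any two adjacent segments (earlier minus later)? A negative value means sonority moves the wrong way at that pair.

/h/ is a fricative (sonority 3).
/θ/ is a fricative (sonority 3).
/m/ is a nasal (sonority 4).
/ɣ/ is a fricative (sonority 3).
/h/→/θ/: change +0.
/θ/→/m/: change -1.
/m/→/ɣ/: change +1.
Minimum = -1.

-1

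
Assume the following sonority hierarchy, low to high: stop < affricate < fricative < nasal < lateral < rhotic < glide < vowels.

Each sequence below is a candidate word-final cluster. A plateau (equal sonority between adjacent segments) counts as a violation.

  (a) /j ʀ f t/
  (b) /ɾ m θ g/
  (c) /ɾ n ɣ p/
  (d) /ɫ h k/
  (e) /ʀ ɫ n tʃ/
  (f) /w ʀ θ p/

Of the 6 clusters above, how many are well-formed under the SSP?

(a) /j ʀ f t/: profile 7-6-3-1 — obeys.
(b) /ɾ m θ g/: profile 6-4-3-1 — obeys.
(c) /ɾ n ɣ p/: profile 6-4-3-1 — obeys.
(d) /ɫ h k/: profile 5-3-1 — obeys.
(e) /ʀ ɫ n tʃ/: profile 6-5-4-2 — obeys.
(f) /w ʀ θ p/: profile 7-6-3-1 — obeys.

6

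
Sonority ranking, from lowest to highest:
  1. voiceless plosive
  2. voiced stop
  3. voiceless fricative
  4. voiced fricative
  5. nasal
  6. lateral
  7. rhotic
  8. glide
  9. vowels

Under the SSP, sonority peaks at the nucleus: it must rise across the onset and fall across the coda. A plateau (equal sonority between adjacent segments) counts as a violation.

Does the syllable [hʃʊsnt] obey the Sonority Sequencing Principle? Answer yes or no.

Onset: /h/ is a voiceless fricative (sonority 3), /ʃ/ is a voiceless fricative (sonority 3); then the nucleus /ʊ/ (sonority 9).
Onset profile 3-3-9 — does not strictly rise throughout.
Coda: /s/ is a voiceless fricative (sonority 3), /n/ is a nasal (sonority 5), /t/ is a voiceless plosive (sonority 1).
Coda profile 9-3-5-1 — does not strictly fall throughout.

no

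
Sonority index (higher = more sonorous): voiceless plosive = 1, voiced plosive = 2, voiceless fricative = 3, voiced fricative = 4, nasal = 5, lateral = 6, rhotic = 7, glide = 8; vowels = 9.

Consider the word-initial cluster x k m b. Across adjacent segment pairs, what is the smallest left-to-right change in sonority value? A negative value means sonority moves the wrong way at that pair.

-3

/x/ — voiceless fricative, sonority 3.
/k/ — voiceless plosive, sonority 1.
/m/ — nasal, sonority 5.
/b/ — voiced plosive, sonority 2.
/x/→/k/: change -2.
/k/→/m/: change +4.
/m/→/b/: change -3.
Minimum = -3.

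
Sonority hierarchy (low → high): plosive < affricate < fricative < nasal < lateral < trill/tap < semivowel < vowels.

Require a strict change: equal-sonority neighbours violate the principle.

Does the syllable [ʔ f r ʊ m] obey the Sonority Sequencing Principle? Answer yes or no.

yes

Onset: /ʔ/ is a plosive (sonority 1), /f/ is a fricative (sonority 3), /r/ is a trill/tap (sonority 6); then the nucleus /ʊ/ (sonority 8).
Onset profile 1-3-6-8 — rises to the nucleus.
Coda: /m/ is a nasal (sonority 4).
Coda profile 8-4 — falls from the nucleus.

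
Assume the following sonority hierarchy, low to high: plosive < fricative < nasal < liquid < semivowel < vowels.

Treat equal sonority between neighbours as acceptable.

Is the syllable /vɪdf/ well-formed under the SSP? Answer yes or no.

no

Onset: /v/ is a fricative (sonority 2); then the nucleus /ɪ/ (sonority 6).
Onset profile 2-6 — rises to the nucleus.
Coda: /d/ is a plosive (sonority 1), /f/ is a fricative (sonority 2).
Coda profile 6-1-2 — does not fall throughout.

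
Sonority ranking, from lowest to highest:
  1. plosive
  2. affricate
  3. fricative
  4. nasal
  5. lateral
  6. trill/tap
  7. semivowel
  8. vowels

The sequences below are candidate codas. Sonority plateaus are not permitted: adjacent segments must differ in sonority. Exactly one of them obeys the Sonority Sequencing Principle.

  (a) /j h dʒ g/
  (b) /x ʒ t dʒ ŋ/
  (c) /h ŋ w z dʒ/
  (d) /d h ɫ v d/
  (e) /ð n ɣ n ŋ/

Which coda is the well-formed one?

a

(a) /j h dʒ g/: profile 7-3-2-1 — obeys.
(b) /x ʒ t dʒ ŋ/: profile 3-3-1-2-4 — violates.
(c) /h ŋ w z dʒ/: profile 3-4-7-3-2 — violates.
(d) /d h ɫ v d/: profile 1-3-5-3-1 — violates.
(e) /ð n ɣ n ŋ/: profile 3-4-3-4-4 — violates.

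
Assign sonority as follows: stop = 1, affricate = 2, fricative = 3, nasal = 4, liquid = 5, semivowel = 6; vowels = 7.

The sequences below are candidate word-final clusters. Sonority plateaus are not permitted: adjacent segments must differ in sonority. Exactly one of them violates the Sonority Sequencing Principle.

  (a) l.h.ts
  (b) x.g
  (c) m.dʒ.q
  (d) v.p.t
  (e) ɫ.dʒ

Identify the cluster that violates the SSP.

d

(a) sonority 5-3-2: well-formed.
(b) sonority 3-1: well-formed.
(c) sonority 4-2-1: well-formed.
(d) sonority 3-1-1: ill-formed.
(e) sonority 5-2: well-formed.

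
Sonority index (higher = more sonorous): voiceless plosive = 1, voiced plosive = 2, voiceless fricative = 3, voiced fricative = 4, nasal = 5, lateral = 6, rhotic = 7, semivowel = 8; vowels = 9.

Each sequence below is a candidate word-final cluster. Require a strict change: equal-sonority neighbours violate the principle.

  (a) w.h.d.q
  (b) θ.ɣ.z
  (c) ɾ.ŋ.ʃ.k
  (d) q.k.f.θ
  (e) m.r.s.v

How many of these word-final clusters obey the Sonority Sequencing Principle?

2

(a) w.h.d.q: profile 8-3-2-1 — obeys.
(b) θ.ɣ.z: profile 3-4-4 — violates.
(c) ɾ.ŋ.ʃ.k: profile 7-5-3-1 — obeys.
(d) q.k.f.θ: profile 1-1-3-3 — violates.
(e) m.r.s.v: profile 5-7-3-4 — violates.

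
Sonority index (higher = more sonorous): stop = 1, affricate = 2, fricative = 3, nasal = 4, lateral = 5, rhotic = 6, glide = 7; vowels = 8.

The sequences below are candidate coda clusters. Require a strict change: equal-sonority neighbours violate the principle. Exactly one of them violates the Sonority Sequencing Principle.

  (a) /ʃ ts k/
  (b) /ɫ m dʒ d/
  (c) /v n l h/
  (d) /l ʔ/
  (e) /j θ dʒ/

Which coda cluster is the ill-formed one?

c

(a) /ʃ ts k/: profile 3-2-1 — obeys.
(b) /ɫ m dʒ d/: profile 5-4-2-1 — obeys.
(c) /v n l h/: profile 3-4-5-3 — violates.
(d) /l ʔ/: profile 5-1 — obeys.
(e) /j θ dʒ/: profile 7-3-2 — obeys.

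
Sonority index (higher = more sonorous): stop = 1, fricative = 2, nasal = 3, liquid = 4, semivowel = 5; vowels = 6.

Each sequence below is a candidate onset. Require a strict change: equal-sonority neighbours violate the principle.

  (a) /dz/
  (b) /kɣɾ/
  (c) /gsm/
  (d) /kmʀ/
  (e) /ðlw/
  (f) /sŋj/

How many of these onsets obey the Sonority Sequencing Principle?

(a) /dz/: profile 1-2 — obeys.
(b) /kɣɾ/: profile 1-2-4 — obeys.
(c) /gsm/: profile 1-2-3 — obeys.
(d) /kmʀ/: profile 1-3-4 — obeys.
(e) /ðlw/: profile 2-4-5 — obeys.
(f) /sŋj/: profile 2-3-5 — obeys.

6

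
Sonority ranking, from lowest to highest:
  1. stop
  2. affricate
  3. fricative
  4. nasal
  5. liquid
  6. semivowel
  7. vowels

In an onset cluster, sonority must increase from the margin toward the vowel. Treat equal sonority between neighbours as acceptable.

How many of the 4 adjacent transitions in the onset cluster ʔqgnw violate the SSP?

/ʔ/: stop = 1.
/q/: stop = 1.
/g/: stop = 1.
/n/: nasal = 4.
/w/: semivowel = 6.
/ʔ/→/q/: 1→1 (plateau, allowed) — ok.
/q/→/g/: 1→1 (plateau, allowed) — ok.
/g/→/n/: 1→4 (rises) — ok.
/n/→/w/: 4→6 (rises) — ok.

0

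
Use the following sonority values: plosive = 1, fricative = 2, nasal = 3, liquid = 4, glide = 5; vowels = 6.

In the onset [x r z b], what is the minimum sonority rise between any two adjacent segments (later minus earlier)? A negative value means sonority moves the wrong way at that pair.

/x/ is a fricative (sonority 2).
/r/ is a liquid (sonority 4).
/z/ is a fricative (sonority 2).
/b/ is a plosive (sonority 1).
/x/→/r/: change +2.
/r/→/z/: change -2.
/z/→/b/: change -1.
Minimum = -2.

-2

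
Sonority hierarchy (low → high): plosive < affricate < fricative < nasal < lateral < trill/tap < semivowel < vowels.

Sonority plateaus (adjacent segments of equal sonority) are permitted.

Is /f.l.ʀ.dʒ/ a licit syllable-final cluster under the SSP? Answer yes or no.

no

/f/ is a fricative (sonority 3).
/l/ is a lateral (sonority 5).
/ʀ/ is a trill/tap (sonority 6).
/dʒ/ is an affricate (sonority 2).
The profile is 3-5-6-2. Between /f/ (3) and /l/ (5) sonority does not fall, so the cluster violates the SSP.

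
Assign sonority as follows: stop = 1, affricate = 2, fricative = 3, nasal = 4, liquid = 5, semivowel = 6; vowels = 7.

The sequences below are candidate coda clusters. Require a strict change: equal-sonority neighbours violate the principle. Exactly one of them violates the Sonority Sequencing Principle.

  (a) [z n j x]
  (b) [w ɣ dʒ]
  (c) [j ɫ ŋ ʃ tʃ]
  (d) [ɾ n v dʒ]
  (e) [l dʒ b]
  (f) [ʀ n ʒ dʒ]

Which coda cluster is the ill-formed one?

(a) sonority 3-4-6-3: ill-formed.
(b) sonority 6-3-2: well-formed.
(c) sonority 6-5-4-3-2: well-formed.
(d) sonority 5-4-3-2: well-formed.
(e) sonority 5-2-1: well-formed.
(f) sonority 5-4-3-2: well-formed.

a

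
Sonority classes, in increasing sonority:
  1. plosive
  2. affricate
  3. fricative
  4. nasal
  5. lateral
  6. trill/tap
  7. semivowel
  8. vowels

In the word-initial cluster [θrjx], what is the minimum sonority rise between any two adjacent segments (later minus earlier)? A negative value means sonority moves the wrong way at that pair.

-4

/θ/ is a fricative (sonority 3).
/r/ is a trill/tap (sonority 6).
/j/ is a semivowel (sonority 7).
/x/ is a fricative (sonority 3).
/θ/→/r/: change +3.
/r/→/j/: change +1.
/j/→/x/: change -4.
Minimum = -4.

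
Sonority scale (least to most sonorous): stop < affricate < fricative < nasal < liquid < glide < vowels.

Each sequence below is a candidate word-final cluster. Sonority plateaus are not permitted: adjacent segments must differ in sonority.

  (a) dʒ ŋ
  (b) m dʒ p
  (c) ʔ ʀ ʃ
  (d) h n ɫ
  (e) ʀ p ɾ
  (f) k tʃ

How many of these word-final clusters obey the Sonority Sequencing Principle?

1

(a) dʒ ŋ: profile 2-4 — violates.
(b) m dʒ p: profile 4-2-1 — obeys.
(c) ʔ ʀ ʃ: profile 1-5-3 — violates.
(d) h n ɫ: profile 3-4-5 — violates.
(e) ʀ p ɾ: profile 5-1-5 — violates.
(f) k tʃ: profile 1-2 — violates.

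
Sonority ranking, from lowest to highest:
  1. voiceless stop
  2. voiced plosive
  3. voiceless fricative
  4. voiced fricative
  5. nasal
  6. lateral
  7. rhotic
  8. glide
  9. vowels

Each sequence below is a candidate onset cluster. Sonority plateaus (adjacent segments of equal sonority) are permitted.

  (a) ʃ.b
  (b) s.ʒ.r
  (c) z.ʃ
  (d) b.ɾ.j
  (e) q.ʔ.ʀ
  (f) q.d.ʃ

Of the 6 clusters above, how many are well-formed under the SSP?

4

(a) ʃ.b: profile 3-2 — violates.
(b) s.ʒ.r: profile 3-4-7 — obeys.
(c) z.ʃ: profile 4-3 — violates.
(d) b.ɾ.j: profile 2-7-8 — obeys.
(e) q.ʔ.ʀ: profile 1-1-7 — obeys.
(f) q.d.ʃ: profile 1-2-3 — obeys.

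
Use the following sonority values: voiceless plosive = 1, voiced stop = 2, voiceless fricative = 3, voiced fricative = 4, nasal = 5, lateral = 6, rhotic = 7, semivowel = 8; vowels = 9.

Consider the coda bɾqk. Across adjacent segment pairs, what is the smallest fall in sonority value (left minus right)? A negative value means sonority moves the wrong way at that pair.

-5

/b/ is a voiced stop (sonority 2).
/ɾ/ is a rhotic (sonority 7).
/q/ is a voiceless plosive (sonority 1).
/k/ is a voiceless plosive (sonority 1).
/b/→/ɾ/: change -5.
/ɾ/→/q/: change +6.
/q/→/k/: change +0.
Minimum = -5.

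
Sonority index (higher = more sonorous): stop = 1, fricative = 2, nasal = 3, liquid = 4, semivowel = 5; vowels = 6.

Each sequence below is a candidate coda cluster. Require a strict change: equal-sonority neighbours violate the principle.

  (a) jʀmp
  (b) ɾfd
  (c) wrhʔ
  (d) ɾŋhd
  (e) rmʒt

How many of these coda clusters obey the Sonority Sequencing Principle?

5

(a) sonority 5-4-3-1: well-formed.
(b) sonority 4-2-1: well-formed.
(c) sonority 5-4-2-1: well-formed.
(d) sonority 4-3-2-1: well-formed.
(e) sonority 4-3-2-1: well-formed.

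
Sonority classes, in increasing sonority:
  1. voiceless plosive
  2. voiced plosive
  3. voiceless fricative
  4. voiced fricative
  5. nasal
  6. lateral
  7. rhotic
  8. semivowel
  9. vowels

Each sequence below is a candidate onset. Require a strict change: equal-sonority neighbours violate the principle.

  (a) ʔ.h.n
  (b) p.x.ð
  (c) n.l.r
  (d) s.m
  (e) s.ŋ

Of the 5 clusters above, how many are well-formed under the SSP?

5

(a) 1-3-5 → obeys
(b) 1-3-4 → obeys
(c) 5-6-7 → obeys
(d) 3-5 → obeys
(e) 3-5 → obeys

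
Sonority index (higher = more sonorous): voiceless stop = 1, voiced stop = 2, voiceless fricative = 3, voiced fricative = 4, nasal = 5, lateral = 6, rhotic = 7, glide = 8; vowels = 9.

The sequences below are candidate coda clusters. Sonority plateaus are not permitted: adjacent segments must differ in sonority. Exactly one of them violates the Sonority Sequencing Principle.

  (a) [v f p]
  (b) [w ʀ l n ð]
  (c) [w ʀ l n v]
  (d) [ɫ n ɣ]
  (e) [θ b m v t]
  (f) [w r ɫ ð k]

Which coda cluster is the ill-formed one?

e

(a) 4-3-1 → obeys
(b) 8-7-6-5-4 → obeys
(c) 8-7-6-5-4 → obeys
(d) 6-5-4 → obeys
(e) 3-2-5-4-1 → violates
(f) 8-7-6-4-1 → obeys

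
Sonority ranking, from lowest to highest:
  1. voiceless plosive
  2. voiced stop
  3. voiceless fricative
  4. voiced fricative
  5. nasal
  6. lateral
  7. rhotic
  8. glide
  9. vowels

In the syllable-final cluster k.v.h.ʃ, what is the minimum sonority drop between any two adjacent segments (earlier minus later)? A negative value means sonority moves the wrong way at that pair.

-3

/k/: voiceless plosive = 1.
/v/: voiced fricative = 4.
/h/: voiceless fricative = 3.
/ʃ/: voiceless fricative = 3.
/k/→/v/: change -3.
/v/→/h/: change +1.
/h/→/ʃ/: change +0.
Minimum = -3.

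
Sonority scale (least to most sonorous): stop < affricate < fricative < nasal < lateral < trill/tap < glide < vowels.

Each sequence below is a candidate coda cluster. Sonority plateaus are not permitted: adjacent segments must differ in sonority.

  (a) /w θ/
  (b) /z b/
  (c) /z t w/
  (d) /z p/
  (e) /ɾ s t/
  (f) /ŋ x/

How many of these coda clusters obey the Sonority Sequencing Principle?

(a) 7-3 → obeys
(b) 3-1 → obeys
(c) 3-1-7 → violates
(d) 3-1 → obeys
(e) 6-3-1 → obeys
(f) 4-3 → obeys

5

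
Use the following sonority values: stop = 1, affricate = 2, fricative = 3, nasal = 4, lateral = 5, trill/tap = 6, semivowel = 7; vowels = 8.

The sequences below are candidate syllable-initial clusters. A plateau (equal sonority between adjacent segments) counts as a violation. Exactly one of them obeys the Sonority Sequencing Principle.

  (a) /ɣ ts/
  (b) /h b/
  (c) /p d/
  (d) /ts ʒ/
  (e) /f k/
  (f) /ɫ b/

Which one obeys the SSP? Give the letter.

(a) /ɣ ts/: profile 3-2 — violates.
(b) /h b/: profile 3-1 — violates.
(c) /p d/: profile 1-1 — violates.
(d) /ts ʒ/: profile 2-3 — obeys.
(e) /f k/: profile 3-1 — violates.
(f) /ɫ b/: profile 5-1 — violates.

d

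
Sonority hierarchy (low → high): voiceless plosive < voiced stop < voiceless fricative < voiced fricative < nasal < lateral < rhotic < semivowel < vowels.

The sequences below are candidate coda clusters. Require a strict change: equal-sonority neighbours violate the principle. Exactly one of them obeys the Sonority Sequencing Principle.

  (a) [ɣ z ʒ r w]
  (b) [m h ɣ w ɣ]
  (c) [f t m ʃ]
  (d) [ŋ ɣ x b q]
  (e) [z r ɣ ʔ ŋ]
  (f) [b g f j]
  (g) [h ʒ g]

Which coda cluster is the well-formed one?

(a) sonority 4-4-4-7-8: ill-formed.
(b) sonority 5-3-4-8-4: ill-formed.
(c) sonority 3-1-5-3: ill-formed.
(d) sonority 5-4-3-2-1: well-formed.
(e) sonority 4-7-4-1-5: ill-formed.
(f) sonority 2-2-3-8: ill-formed.
(g) sonority 3-4-2: ill-formed.

d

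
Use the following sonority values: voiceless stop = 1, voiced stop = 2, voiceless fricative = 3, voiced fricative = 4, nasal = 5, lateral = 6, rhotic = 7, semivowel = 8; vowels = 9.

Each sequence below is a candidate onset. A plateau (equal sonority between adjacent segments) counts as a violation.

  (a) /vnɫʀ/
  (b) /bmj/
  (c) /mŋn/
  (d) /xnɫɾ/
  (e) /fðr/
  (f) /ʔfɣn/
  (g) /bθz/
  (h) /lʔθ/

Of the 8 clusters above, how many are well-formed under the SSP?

6

(a) /vnɫʀ/: profile 4-5-6-7 — obeys.
(b) /bmj/: profile 2-5-8 — obeys.
(c) /mŋn/: profile 5-5-5 — violates.
(d) /xnɫɾ/: profile 3-5-6-7 — obeys.
(e) /fðr/: profile 3-4-7 — obeys.
(f) /ʔfɣn/: profile 1-3-4-5 — obeys.
(g) /bθz/: profile 2-3-4 — obeys.
(h) /lʔθ/: profile 6-1-3 — violates.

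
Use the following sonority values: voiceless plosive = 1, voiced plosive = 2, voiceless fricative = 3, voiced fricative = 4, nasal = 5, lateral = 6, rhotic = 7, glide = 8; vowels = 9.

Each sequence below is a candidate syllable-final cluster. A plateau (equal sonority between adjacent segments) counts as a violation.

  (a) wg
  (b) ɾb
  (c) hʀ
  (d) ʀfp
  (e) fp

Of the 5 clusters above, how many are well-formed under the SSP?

(a) 8-2 → obeys
(b) 7-2 → obeys
(c) 3-7 → violates
(d) 7-3-1 → obeys
(e) 3-1 → obeys

4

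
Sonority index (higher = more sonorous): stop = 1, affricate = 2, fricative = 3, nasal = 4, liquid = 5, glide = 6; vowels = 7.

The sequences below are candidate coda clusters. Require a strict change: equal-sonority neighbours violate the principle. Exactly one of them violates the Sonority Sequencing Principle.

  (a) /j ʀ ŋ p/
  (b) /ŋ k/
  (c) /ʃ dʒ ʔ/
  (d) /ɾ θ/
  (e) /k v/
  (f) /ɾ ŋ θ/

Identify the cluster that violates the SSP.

(a) sonority 6-5-4-1: well-formed.
(b) sonority 4-1: well-formed.
(c) sonority 3-2-1: well-formed.
(d) sonority 5-3: well-formed.
(e) sonority 1-3: ill-formed.
(f) sonority 5-4-3: well-formed.

e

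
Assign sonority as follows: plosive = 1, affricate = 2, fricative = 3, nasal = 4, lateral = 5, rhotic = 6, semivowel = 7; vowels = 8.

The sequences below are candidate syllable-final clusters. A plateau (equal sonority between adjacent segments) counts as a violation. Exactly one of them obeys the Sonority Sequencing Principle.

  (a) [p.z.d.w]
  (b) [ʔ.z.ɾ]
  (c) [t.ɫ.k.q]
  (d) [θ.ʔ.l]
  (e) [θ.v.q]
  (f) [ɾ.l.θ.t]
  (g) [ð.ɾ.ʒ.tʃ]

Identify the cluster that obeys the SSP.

f

(a) [p.z.d.w]: profile 1-3-1-7 — violates.
(b) [ʔ.z.ɾ]: profile 1-3-6 — violates.
(c) [t.ɫ.k.q]: profile 1-5-1-1 — violates.
(d) [θ.ʔ.l]: profile 3-1-5 — violates.
(e) [θ.v.q]: profile 3-3-1 — violates.
(f) [ɾ.l.θ.t]: profile 6-5-3-1 — obeys.
(g) [ð.ɾ.ʒ.tʃ]: profile 3-6-3-2 — violates.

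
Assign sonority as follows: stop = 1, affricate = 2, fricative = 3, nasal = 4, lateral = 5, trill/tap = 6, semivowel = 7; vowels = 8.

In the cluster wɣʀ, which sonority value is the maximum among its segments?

/w/: semivowel = 7.
/ɣ/: fricative = 3.
/ʀ/: trill/tap = 6.
The maximum is 7.

7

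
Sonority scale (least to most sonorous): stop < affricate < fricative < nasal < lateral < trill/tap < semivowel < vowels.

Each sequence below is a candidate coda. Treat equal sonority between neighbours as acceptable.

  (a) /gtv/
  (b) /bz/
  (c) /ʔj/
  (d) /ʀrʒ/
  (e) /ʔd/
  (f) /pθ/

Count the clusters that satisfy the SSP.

2

(a) 1-1-3 → violates
(b) 1-3 → violates
(c) 1-7 → violates
(d) 6-6-3 → obeys
(e) 1-1 → obeys
(f) 1-3 → violates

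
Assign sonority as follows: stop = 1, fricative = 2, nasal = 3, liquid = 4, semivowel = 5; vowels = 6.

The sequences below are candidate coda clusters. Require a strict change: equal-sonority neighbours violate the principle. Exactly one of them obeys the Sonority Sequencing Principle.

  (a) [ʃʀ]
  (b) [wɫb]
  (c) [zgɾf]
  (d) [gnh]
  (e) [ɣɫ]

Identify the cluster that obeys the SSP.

b

(a) 2-4 → violates
(b) 5-4-1 → obeys
(c) 2-1-4-2 → violates
(d) 1-3-2 → violates
(e) 2-4 → violates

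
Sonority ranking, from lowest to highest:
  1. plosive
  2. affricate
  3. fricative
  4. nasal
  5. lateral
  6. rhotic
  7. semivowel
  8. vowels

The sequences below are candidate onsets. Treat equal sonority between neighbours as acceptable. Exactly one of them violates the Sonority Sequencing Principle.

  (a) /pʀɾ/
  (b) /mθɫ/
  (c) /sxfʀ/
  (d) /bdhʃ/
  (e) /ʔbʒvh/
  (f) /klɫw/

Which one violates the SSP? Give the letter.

b

(a) /pʀɾ/: profile 1-6-6 — obeys.
(b) /mθɫ/: profile 4-3-5 — violates.
(c) /sxfʀ/: profile 3-3-3-6 — obeys.
(d) /bdhʃ/: profile 1-1-3-3 — obeys.
(e) /ʔbʒvh/: profile 1-1-3-3-3 — obeys.
(f) /klɫw/: profile 1-5-5-7 — obeys.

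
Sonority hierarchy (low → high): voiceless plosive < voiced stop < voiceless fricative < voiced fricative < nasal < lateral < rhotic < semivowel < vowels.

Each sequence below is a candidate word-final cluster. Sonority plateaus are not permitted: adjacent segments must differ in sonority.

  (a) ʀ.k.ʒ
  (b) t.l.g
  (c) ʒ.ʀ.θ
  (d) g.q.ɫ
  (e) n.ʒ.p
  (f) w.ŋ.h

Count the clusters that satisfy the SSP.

(a) sonority 7-1-4: ill-formed.
(b) sonority 1-6-2: ill-formed.
(c) sonority 4-7-3: ill-formed.
(d) sonority 2-1-6: ill-formed.
(e) sonority 5-4-1: well-formed.
(f) sonority 8-5-3: well-formed.

2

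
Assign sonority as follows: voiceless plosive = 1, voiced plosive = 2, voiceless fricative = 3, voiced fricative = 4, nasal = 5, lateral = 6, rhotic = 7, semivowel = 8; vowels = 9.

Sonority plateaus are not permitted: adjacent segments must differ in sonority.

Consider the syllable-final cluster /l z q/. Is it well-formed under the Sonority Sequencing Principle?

/l/ — lateral, sonority 6.
/z/ — voiced fricative, sonority 4.
/q/ — voiceless plosive, sonority 1.
The profile 6-4-1 strictly falls, so the syllable-final cluster satisfies the SSP.

yes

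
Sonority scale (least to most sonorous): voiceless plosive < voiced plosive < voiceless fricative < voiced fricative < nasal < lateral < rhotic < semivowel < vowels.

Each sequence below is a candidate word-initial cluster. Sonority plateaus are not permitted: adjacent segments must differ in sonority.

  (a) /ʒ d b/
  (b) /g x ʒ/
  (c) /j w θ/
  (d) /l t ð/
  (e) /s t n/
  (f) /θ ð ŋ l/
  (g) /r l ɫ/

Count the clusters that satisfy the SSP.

2

(a) /ʒ d b/: profile 4-2-2 — violates.
(b) /g x ʒ/: profile 2-3-4 — obeys.
(c) /j w θ/: profile 8-8-3 — violates.
(d) /l t ð/: profile 6-1-4 — violates.
(e) /s t n/: profile 3-1-5 — violates.
(f) /θ ð ŋ l/: profile 3-4-5-6 — obeys.
(g) /r l ɫ/: profile 7-6-6 — violates.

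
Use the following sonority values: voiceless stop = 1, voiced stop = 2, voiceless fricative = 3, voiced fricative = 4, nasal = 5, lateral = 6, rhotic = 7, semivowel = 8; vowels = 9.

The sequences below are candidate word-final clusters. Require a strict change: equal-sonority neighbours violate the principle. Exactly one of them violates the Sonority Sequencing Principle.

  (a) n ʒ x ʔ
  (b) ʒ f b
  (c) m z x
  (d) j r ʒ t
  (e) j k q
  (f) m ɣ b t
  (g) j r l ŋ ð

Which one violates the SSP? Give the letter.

e

(a) sonority 5-4-3-1: well-formed.
(b) sonority 4-3-2: well-formed.
(c) sonority 5-4-3: well-formed.
(d) sonority 8-7-4-1: well-formed.
(e) sonority 8-1-1: ill-formed.
(f) sonority 5-4-2-1: well-formed.
(g) sonority 8-7-6-5-4: well-formed.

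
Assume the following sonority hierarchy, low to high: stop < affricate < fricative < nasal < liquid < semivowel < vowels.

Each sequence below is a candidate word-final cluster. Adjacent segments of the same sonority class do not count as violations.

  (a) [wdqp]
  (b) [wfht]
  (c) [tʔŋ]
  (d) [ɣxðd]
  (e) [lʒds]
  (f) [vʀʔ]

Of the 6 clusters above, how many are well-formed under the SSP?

(a) sonority 6-1-1-1: well-formed.
(b) sonority 6-3-3-1: well-formed.
(c) sonority 1-1-4: ill-formed.
(d) sonority 3-3-3-1: well-formed.
(e) sonority 5-3-1-3: ill-formed.
(f) sonority 3-5-1: ill-formed.

3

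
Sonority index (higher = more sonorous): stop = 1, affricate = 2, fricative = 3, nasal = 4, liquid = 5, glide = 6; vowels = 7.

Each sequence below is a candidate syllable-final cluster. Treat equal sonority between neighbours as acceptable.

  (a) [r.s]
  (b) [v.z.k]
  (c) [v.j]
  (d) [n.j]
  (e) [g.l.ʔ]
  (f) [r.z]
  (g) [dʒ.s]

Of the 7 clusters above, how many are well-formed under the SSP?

3

(a) 5-3 → obeys
(b) 3-3-1 → obeys
(c) 3-6 → violates
(d) 4-6 → violates
(e) 1-5-1 → violates
(f) 5-3 → obeys
(g) 2-3 → violates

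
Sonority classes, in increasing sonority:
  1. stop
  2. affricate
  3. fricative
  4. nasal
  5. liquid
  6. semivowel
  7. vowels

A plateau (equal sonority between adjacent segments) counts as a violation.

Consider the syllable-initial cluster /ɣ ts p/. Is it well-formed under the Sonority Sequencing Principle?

/ɣ/ — fricative, sonority 3.
/ts/ — affricate, sonority 2.
/p/ — stop, sonority 1.
The profile is 3-2-1. Between /ɣ/ (3) and /ts/ (2) sonority does not rise, so the cluster violates the SSP.

no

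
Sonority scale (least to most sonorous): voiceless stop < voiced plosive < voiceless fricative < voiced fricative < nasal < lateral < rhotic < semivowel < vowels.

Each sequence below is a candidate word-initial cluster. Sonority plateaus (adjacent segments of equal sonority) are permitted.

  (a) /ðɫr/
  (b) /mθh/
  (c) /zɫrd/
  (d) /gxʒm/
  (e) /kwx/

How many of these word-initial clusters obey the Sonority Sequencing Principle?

(a) sonority 4-6-7: well-formed.
(b) sonority 5-3-3: ill-formed.
(c) sonority 4-6-7-2: ill-formed.
(d) sonority 2-3-4-5: well-formed.
(e) sonority 1-8-3: ill-formed.

2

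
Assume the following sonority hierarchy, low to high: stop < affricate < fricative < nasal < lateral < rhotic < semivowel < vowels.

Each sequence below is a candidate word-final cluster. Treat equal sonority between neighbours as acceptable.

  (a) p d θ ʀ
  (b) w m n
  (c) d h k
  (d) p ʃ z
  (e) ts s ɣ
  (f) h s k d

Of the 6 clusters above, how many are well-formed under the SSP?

2

(a) p d θ ʀ: profile 1-1-3-6 — violates.
(b) w m n: profile 7-4-4 — obeys.
(c) d h k: profile 1-3-1 — violates.
(d) p ʃ z: profile 1-3-3 — violates.
(e) ts s ɣ: profile 2-3-3 — violates.
(f) h s k d: profile 3-3-1-1 — obeys.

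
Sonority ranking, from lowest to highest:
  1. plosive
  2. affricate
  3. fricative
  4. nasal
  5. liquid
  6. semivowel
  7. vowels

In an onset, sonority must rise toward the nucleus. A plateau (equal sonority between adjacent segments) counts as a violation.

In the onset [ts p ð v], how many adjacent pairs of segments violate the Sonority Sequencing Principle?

/ts/ — affricate, sonority 2.
/p/ — plosive, sonority 1.
/ð/ — fricative, sonority 3.
/v/ — fricative, sonority 3.
/ts/→/p/: 2→1 (does not rise) — violation.
/p/→/ð/: 1→3 (rises) — ok.
/ð/→/v/: 3→3 (plateau) — violation.

2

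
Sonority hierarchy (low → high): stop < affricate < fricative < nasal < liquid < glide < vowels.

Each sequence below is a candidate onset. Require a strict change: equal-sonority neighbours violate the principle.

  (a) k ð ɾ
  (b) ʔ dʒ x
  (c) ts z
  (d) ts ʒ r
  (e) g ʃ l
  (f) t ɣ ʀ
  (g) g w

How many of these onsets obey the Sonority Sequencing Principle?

(a) k ð ɾ: profile 1-3-5 — obeys.
(b) ʔ dʒ x: profile 1-2-3 — obeys.
(c) ts z: profile 2-3 — obeys.
(d) ts ʒ r: profile 2-3-5 — obeys.
(e) g ʃ l: profile 1-3-5 — obeys.
(f) t ɣ ʀ: profile 1-3-5 — obeys.
(g) g w: profile 1-6 — obeys.

7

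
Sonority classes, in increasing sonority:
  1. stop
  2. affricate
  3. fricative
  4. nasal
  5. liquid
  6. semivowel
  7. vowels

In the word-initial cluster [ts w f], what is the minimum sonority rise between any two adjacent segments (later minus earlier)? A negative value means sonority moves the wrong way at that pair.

/ts/ is an affricate (sonority 2).
/w/ is a semivowel (sonority 6).
/f/ is a fricative (sonority 3).
/ts/→/w/: change +4.
/w/→/f/: change -3.
Minimum = -3.

-3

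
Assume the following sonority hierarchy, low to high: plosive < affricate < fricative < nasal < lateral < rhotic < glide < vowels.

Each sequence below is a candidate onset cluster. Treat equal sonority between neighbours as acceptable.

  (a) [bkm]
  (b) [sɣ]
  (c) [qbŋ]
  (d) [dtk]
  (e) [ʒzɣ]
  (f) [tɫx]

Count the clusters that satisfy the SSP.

5

(a) sonority 1-1-4: well-formed.
(b) sonority 3-3: well-formed.
(c) sonority 1-1-4: well-formed.
(d) sonority 1-1-1: well-formed.
(e) sonority 3-3-3: well-formed.
(f) sonority 1-5-3: ill-formed.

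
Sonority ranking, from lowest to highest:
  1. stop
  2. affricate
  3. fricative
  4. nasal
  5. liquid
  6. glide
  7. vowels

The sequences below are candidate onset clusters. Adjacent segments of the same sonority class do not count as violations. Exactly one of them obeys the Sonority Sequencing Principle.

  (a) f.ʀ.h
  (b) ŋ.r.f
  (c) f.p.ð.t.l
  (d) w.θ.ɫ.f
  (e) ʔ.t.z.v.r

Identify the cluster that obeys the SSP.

(a) f.ʀ.h: profile 3-5-3 — violates.
(b) ŋ.r.f: profile 4-5-3 — violates.
(c) f.p.ð.t.l: profile 3-1-3-1-5 — violates.
(d) w.θ.ɫ.f: profile 6-3-5-3 — violates.
(e) ʔ.t.z.v.r: profile 1-1-3-3-5 — obeys.

e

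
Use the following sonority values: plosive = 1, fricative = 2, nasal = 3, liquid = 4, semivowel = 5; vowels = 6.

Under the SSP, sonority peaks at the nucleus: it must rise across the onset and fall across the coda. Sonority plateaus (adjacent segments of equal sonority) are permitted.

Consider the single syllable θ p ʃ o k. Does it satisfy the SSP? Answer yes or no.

no

Onset: /θ/ is a fricative (sonority 2), /p/ is a plosive (sonority 1), /ʃ/ is a fricative (sonority 2); then the nucleus /o/ (sonority 6).
Onset profile 2-1-2-6 — does not rise throughout.
Coda: /k/ is a plosive (sonority 1).
Coda profile 6-1 — falls from the nucleus.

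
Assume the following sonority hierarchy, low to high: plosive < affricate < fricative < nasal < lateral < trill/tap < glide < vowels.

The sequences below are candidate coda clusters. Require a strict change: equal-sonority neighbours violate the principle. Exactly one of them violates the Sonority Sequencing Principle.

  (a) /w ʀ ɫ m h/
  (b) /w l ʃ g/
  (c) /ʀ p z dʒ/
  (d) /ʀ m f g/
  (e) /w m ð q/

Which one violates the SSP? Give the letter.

(a) sonority 7-6-5-4-3: well-formed.
(b) sonority 7-5-3-1: well-formed.
(c) sonority 6-1-3-2: ill-formed.
(d) sonority 6-4-3-1: well-formed.
(e) sonority 7-4-3-1: well-formed.

c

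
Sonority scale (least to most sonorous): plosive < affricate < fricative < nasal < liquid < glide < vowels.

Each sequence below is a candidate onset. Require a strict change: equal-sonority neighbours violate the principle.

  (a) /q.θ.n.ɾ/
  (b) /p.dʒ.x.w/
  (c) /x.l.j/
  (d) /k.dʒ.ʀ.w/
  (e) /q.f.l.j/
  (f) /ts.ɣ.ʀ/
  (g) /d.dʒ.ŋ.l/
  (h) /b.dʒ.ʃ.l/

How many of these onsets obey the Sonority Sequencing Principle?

(a) /q.θ.n.ɾ/: profile 1-3-4-5 — obeys.
(b) /p.dʒ.x.w/: profile 1-2-3-6 — obeys.
(c) /x.l.j/: profile 3-5-6 — obeys.
(d) /k.dʒ.ʀ.w/: profile 1-2-5-6 — obeys.
(e) /q.f.l.j/: profile 1-3-5-6 — obeys.
(f) /ts.ɣ.ʀ/: profile 2-3-5 — obeys.
(g) /d.dʒ.ŋ.l/: profile 1-2-4-5 — obeys.
(h) /b.dʒ.ʃ.l/: profile 1-2-3-5 — obeys.

8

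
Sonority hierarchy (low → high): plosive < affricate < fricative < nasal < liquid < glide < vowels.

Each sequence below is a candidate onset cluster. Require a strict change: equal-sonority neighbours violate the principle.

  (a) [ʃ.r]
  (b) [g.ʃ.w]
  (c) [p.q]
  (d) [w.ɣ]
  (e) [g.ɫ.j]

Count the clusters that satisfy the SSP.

3

(a) [ʃ.r]: profile 3-5 — obeys.
(b) [g.ʃ.w]: profile 1-3-6 — obeys.
(c) [p.q]: profile 1-1 — violates.
(d) [w.ɣ]: profile 6-3 — violates.
(e) [g.ɫ.j]: profile 1-5-6 — obeys.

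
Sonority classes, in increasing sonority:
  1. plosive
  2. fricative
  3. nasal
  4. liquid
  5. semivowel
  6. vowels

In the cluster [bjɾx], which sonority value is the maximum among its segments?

/b/ — plosive, sonority 1.
/j/ — semivowel, sonority 5.
/ɾ/ — liquid, sonority 4.
/x/ — fricative, sonority 2.
The maximum is 5.

5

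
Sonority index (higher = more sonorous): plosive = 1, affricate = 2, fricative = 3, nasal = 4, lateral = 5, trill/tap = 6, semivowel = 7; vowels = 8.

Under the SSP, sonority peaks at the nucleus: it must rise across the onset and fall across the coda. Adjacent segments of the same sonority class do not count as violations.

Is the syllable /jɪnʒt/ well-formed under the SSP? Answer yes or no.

Onset: /j/ is a semivowel (sonority 7); then the nucleus /ɪ/ (sonority 8).
Onset profile 7-8 — rises to the nucleus.
Coda: /n/ is a nasal (sonority 4), /ʒ/ is a fricative (sonority 3), /t/ is a plosive (sonority 1).
Coda profile 8-4-3-1 — falls from the nucleus.

yes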